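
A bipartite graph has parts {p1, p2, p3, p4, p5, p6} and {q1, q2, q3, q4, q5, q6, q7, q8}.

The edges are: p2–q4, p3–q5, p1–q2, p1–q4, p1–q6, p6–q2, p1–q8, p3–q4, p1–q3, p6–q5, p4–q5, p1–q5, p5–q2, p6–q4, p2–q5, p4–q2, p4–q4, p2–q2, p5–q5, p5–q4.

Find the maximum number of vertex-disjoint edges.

A valid assignment of size 4: p1–q6, p2–q5, p3–q4, p4–q2.
The set {p2, p3, p4, p5, p6} has only 3 neighbours ({q2, q4, q5}), so by Hall's theorem at most 4 of the 6 left vertices can be matched.

4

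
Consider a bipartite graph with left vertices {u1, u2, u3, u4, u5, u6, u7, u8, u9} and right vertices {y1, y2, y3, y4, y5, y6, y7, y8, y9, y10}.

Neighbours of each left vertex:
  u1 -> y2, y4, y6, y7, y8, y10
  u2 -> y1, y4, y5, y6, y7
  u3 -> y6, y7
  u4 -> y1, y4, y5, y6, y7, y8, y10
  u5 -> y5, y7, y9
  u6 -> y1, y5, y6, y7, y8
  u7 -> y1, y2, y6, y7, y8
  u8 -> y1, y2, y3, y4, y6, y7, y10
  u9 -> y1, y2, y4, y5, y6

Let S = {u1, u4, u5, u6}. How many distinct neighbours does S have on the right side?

The union of neighbours of {u1, u4, u5, u6} is {y1, y2, y4, y5, y6, y7, y8, y9, y10}, which has 9 elements.
Since |N(S)| = 9 ≥ |S| = 4, Hall's condition holds for this subset.

9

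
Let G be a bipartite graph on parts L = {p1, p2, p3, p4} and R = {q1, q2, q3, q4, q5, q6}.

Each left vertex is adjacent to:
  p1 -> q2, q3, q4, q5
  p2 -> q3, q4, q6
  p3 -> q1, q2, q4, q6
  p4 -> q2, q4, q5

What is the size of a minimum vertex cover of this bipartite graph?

{p1, p2, p3, p4} is a vertex cover of size 4: every edge has an endpoint in this set.
No smaller cover exists because p1–q4, p2–q6, p3–q1, p4–q2 is a matching of size 4, and a cover must include an endpoint of each of these disjoint edges (König's theorem).

4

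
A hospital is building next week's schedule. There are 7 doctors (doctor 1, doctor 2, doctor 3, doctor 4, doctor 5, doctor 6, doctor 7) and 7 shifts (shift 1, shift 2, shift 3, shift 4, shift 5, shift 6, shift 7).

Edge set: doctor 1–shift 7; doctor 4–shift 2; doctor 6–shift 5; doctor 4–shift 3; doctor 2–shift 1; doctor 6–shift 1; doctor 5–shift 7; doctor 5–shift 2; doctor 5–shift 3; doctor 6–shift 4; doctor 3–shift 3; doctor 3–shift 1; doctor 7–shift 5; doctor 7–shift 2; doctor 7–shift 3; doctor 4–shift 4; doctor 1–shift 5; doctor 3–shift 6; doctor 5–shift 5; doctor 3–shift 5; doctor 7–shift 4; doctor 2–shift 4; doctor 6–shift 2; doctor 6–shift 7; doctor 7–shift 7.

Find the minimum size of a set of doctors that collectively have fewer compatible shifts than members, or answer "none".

none

A matching saturating every doctor exists, for instance doctor 1→shift 7, doctor 2→shift 1, doctor 3→shift 6, doctor 4→shift 3, doctor 5→shift 2, doctor 6→shift 4, doctor 7→shift 5.
By Hall's marriage theorem, this means |N(S)| ≥ |S| for every subset S, so no violating subset exists.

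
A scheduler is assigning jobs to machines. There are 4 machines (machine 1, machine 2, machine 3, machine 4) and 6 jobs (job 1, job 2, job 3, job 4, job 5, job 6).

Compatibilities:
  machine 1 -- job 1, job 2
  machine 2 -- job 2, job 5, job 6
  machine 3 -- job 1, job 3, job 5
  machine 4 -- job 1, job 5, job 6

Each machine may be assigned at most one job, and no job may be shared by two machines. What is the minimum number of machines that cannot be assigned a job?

0

One maximum matching: machine 1–job 1, machine 2–job 2, machine 3–job 3, machine 4–job 6.
All 4 machines are matched, so no larger matching exists.
That matches 4 of the 4, leaving 0 unmatched; no matching can do better.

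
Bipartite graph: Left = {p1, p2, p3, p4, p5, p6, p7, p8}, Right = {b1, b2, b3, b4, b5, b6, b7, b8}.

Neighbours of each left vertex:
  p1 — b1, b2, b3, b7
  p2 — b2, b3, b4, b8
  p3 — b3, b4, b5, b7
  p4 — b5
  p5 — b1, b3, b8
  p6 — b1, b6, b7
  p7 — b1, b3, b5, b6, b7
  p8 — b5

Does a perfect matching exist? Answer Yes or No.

The set {p4, p8} has only 1 neighbour ({b5}), so by Hall's theorem at most 7 of the 8 left vertices can be matched.
Hence no matching covers every left vertex.

No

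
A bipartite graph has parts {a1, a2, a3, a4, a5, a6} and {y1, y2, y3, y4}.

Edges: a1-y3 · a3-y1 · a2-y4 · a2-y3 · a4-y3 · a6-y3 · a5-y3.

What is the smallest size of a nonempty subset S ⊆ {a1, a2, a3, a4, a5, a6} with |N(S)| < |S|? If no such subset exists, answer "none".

2

Take S = {a1, a4}. Its neighbourhood is {y3}, so |N(S)| = 1 < |S| = 2.
No single vertex violates Hall's condition since each has at least one neighbour, so 2 is the minimum.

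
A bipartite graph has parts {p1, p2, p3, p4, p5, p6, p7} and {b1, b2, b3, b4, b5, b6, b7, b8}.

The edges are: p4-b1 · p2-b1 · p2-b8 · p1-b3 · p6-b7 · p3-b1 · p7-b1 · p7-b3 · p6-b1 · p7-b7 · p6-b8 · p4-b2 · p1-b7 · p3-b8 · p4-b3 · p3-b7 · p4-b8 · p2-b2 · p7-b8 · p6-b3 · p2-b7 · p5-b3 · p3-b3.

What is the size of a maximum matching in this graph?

For example, pair p1-b7, p2-b2, p3-b1, p4-b8, p5-b3.
The set {p1, p2, p3, p4, p5, p6, p7} has only 5 neighbours ({b1, b2, b3, b7, b8}), so by Hall's theorem at most 5 of the 7 left vertices can be matched.

5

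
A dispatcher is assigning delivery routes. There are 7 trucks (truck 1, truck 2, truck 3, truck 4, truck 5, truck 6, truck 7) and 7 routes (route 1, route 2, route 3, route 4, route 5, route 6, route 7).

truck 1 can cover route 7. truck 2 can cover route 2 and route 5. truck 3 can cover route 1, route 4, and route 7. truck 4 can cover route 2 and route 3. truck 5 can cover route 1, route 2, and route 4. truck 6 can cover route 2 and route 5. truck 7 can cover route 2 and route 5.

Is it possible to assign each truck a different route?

The set {truck 2, truck 6, truck 7} has only 2 neighbours ({route 2, route 5}), so by Hall's theorem at most 6 of the 7 trucks can be matched.
Hence no matching covers every truck.

No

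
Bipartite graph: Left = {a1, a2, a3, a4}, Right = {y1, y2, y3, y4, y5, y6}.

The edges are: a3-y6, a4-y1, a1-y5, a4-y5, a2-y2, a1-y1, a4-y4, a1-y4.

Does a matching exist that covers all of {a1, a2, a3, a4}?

One maximum matching: a1→y4, a2→y2, a3→y6, a4→y1.
Every left vertex is matched, so this matching saturates all of them.

Yes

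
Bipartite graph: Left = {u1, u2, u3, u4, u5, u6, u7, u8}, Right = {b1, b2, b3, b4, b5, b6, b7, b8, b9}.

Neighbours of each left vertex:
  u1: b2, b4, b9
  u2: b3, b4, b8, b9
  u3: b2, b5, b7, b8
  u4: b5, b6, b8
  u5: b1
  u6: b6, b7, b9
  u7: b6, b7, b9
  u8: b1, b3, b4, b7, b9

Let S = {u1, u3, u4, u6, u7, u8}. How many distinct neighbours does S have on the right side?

The union of neighbours of {u1, u3, u4, u6, u7, u8} is {b1, b2, b3, b4, b5, b6, b7, b8, b9}, which has 9 elements.
Since |N(S)| = 9 ≥ |S| = 6, Hall's condition holds for this subset.

9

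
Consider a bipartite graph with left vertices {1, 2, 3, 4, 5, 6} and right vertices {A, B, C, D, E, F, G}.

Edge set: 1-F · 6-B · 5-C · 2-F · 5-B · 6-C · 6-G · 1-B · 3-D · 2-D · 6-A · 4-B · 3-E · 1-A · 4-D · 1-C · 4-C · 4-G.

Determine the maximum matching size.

6

A valid assignment of size 6: 1–F, 2–D, 3–E, 4–G, 5–C, 6–B.
All 6 left vertices are matched, so no larger matching exists.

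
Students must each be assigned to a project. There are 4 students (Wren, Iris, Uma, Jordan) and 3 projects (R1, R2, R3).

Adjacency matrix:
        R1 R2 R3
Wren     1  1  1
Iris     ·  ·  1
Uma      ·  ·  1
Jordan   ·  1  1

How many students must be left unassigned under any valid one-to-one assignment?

1

For example, pair Wren-R1, Iris-R3, Jordan-R2.
The set {Iris, Uma} has only 1 neighbour ({R3}), so by Hall's theorem at most 3 of the 4 students can be matched.
That matches 3 of the 4, leaving 1 unmatched; no matching can do better.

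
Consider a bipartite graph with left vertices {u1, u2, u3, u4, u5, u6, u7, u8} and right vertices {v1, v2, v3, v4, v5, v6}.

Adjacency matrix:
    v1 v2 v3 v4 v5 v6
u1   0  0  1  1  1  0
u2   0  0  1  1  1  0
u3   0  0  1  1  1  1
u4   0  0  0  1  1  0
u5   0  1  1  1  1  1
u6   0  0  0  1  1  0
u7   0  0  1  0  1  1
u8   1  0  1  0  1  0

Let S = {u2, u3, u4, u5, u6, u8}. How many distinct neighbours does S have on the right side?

The union of neighbours of {u2, u3, u4, u5, u6, u8} is {v1, v2, v3, v4, v5, v6}, which has 6 elements.
Since |N(S)| = 6 ≥ |S| = 6, Hall's condition holds for this subset.

6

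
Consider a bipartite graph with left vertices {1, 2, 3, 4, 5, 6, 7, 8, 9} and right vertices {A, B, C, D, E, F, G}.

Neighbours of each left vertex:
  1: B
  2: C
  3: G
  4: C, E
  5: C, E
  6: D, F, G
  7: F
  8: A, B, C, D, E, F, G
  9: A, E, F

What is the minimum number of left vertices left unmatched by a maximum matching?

2

A valid assignment of size 7: 1-B, 2-C, 3-G, 4-E, 6-D, 7-F, 8-A.
The set {1, 2, 3, 4, 5, 6, 7, 8, 9} has only 7 neighbours ({A, B, C, D, E, F, G}), so by Hall's theorem at most 7 of the 9 left vertices can be matched.
That matches 7 of the 9, leaving 2 unmatched; no matching can do better.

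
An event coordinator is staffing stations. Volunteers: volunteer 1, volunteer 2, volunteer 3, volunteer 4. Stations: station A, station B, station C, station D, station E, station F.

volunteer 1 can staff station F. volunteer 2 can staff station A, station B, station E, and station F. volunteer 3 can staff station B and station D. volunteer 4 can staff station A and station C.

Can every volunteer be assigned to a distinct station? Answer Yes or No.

For example, pair volunteer 1-station F, volunteer 2-station B, volunteer 3-station D, volunteer 4-station A.
Every volunteer is matched, so this matching saturates all of them.

Yes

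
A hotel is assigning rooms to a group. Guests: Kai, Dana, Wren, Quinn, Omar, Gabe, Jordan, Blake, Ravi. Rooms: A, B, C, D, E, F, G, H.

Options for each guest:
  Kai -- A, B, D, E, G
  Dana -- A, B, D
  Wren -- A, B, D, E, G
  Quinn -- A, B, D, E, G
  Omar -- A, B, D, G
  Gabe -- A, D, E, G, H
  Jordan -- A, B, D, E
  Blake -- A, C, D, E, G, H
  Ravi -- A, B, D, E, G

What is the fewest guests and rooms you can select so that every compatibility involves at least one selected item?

The 7 edges Kai–E, Dana–D, Wren–A, Quinn–G, Omar–B, Gabe–H, Blake–C form a matching, so any vertex cover needs at least 7 vertices (one per matched edge).
Conversely {Gabe, Blake, A, B, D, E, G} meets every edge and has exactly 7 vertices, so 7 is optimal.

7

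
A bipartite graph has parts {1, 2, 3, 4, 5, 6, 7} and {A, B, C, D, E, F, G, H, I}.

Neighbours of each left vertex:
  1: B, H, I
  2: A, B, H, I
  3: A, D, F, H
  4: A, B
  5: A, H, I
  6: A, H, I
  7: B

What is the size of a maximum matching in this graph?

For example, pair 1–H, 2–B, 3–F, 4–A, 5–I.
The set {1, 2, 4, 5, 6, 7} has only 4 neighbours ({A, B, H, I}), so by Hall's theorem at most 5 of the 7 left vertices can be matched.

5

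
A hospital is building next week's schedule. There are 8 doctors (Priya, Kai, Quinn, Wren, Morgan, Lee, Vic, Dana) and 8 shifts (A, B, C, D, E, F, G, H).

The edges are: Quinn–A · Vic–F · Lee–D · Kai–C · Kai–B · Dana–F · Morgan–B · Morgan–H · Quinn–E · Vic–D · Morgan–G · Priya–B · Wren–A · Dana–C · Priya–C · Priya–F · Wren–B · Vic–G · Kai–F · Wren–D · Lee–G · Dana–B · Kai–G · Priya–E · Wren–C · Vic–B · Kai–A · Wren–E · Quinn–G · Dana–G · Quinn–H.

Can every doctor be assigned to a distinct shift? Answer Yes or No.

Yes

One maximum matching: Priya-C, Kai-G, Quinn-E, Wren-A, Morgan-H, Lee-D, Vic-F, Dana-B.
Every doctor is matched, so this is a perfect matching.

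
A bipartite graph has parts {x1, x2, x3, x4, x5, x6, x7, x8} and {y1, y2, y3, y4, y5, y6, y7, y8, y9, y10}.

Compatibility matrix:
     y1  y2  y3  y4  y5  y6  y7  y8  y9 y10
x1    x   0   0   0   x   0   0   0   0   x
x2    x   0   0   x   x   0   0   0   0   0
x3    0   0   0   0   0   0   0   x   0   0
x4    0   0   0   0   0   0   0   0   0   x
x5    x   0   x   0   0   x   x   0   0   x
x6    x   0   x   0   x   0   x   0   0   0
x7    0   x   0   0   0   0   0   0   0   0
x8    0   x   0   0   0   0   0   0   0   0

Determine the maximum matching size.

One maximum matching: x1→y5, x2→y1, x3→y8, x4→y10, x5→y6, x6→y3, x7→y2.
The set {x7, x8} has only 1 neighbour ({y2}), so by Hall's theorem at most 7 of the 8 left vertices can be matched.

7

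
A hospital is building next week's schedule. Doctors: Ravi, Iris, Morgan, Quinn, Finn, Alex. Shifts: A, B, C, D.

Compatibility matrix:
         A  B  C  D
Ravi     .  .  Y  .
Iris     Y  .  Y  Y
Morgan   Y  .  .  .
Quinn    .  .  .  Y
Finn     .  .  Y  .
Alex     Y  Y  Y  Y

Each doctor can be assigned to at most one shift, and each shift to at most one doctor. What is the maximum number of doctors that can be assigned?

A valid assignment of size 4: Ravi-C, Iris-D, Morgan-A, Alex-B.
The set {Ravi, Iris, Morgan, Quinn, Finn} has only 3 neighbours ({A, C, D}), so by Hall's theorem at most 4 of the 6 doctors can be matched.

4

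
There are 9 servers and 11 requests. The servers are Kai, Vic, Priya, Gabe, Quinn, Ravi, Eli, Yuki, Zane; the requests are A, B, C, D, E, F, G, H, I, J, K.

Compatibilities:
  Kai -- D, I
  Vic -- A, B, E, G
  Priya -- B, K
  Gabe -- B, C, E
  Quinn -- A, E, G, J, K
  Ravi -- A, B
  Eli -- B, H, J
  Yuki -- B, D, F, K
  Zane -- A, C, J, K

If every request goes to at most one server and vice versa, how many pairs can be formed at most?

A valid assignment of size 9: Kai-D, Vic-E, Priya-K, Gabe-C, Quinn-G, Ravi-A, Eli-B, Yuki-F, Zane-J.
This saturates every server, so 9 is the maximum.

9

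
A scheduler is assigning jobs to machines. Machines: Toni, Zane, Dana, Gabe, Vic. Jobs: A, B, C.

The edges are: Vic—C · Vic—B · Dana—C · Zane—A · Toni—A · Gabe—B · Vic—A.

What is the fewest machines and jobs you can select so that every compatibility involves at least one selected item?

A maximum matching has 3 edges (e.g. Toni–A, Dana–C, Gabe–B).
By König's theorem the minimum vertex cover has the same size. One such cover is {A, B, C}.

3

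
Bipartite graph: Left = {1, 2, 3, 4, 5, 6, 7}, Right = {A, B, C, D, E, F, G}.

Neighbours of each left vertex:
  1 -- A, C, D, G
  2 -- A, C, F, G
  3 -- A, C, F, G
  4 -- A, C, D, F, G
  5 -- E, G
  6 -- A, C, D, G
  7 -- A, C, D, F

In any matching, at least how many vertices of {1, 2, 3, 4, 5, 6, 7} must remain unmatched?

1

For example, pair 1→D, 2→C, 3→F, 4→A, 5→E, 6→G.
The set {1, 2, 3, 4, 6, 7} has only 5 neighbours ({A, C, D, F, G}), so by Hall's theorem at most 6 of the 7 left vertices can be matched.
That matches 6 of the 7, leaving 1 unmatched; no matching can do better.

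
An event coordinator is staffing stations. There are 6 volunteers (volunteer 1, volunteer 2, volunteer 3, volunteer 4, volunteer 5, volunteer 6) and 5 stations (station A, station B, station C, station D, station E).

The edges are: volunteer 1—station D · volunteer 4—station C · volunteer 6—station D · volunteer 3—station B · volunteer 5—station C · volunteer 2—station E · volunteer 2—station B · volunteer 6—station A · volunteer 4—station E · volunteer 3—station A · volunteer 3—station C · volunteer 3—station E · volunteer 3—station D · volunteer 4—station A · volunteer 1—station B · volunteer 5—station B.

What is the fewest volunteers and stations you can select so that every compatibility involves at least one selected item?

5

A maximum matching has 5 edges (e.g. volunteer 1–station D, volunteer 2–station E, volunteer 3–station C, volunteer 4–station A, volunteer 5–station B).
By König's theorem the minimum vertex cover has the same size. One such cover is {station A, station B, station C, station D, station E}.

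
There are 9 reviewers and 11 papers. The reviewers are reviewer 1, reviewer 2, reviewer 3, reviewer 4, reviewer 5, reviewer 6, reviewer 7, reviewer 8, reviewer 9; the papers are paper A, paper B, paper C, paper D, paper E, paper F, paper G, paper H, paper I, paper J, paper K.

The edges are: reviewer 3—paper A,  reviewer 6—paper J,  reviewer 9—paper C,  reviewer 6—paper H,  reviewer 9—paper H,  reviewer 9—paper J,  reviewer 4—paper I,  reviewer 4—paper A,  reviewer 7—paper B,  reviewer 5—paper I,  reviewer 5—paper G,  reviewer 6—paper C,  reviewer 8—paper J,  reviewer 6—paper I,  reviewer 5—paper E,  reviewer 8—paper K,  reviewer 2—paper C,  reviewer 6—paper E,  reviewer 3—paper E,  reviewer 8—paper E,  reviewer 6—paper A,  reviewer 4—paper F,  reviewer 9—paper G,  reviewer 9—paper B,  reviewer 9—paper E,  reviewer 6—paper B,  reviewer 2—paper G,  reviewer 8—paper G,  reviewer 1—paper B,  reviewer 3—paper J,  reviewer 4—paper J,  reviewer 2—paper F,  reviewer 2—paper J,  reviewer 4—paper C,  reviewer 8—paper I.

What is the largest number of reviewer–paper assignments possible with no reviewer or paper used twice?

8

For example, pair reviewer 1-paper B, reviewer 2-paper J, reviewer 3-paper E, reviewer 4-paper F, reviewer 5-paper I, reviewer 6-paper C, reviewer 8-paper K, reviewer 9-paper G.
The set {reviewer 1, reviewer 7} has only 1 neighbour ({paper B}), so by Hall's theorem at most 8 of the 9 reviewers can be matched.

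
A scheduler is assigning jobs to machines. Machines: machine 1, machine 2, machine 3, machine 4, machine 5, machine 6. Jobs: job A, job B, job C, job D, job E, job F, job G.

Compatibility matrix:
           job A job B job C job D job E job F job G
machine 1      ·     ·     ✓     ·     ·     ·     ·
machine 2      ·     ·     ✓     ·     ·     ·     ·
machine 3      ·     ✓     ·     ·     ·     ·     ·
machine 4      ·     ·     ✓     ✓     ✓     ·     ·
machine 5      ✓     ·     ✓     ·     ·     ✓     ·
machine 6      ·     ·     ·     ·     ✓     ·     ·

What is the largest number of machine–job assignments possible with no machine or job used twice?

For example, pair machine 1-job C, machine 3-job B, machine 4-job D, machine 5-job A, machine 6-job E.
The set {machine 1, machine 2} has only 1 neighbour ({job C}), so by Hall's theorem at most 5 of the 6 machines can be matched.

5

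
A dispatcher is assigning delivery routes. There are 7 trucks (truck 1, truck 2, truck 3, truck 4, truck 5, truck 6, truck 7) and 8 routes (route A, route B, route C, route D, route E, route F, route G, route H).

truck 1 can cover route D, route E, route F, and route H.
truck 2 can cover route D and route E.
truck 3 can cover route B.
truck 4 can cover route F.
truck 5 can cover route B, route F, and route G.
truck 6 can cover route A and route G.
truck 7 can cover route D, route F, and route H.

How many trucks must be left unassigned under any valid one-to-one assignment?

For example, pair truck 1–route E, truck 2–route D, truck 3–route B, truck 4–route F, truck 5–route G, truck 6–route A, truck 7–route H.
All 7 trucks are matched, so no larger matching exists.
That matches 7 of the 7, leaving 0 unmatched; no matching can do better.

0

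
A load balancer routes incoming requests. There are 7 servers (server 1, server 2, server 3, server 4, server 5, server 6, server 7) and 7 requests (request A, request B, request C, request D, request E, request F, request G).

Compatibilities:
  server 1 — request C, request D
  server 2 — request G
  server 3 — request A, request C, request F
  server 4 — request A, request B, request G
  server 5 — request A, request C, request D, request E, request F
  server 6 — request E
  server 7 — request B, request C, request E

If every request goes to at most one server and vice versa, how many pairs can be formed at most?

One maximum matching: server 1–request D, server 2–request G, server 3–request F, server 4–request B, server 5–request A, server 6–request E, server 7–request C.
This saturates every server, so 7 is the maximum.

7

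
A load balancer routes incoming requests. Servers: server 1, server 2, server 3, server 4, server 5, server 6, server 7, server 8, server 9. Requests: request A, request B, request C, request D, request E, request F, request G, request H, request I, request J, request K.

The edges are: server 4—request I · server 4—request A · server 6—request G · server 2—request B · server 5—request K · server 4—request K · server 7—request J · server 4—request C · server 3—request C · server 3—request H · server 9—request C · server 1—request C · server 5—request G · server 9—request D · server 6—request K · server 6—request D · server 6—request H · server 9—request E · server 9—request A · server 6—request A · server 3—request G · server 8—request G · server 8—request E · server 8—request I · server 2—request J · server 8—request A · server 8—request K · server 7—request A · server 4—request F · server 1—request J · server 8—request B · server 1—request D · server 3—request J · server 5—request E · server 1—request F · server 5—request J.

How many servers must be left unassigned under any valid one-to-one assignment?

A valid assignment of size 9: server 1–request C, server 2–request B, server 3–request J, server 4–request F, server 5–request K, server 6–request H, server 7–request A, server 8–request G, server 9–request E.
All 9 servers are matched, so no larger matching exists.
That matches 9 of the 9, leaving 0 unmatched; no matching can do better.

0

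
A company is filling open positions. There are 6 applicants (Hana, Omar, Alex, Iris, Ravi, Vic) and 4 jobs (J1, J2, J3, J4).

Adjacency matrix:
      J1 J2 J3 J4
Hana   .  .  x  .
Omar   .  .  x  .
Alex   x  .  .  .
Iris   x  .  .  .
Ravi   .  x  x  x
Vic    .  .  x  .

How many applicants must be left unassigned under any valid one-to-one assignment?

3

One maximum matching: Hana-J3, Alex-J1, Ravi-J2.
The set {Hana, Omar, Alex, Iris, Vic} has only 2 neighbours ({J1, J3}), so by Hall's theorem at most 3 of the 6 applicants can be matched.
That matches 3 of the 6, leaving 3 unmatched; no matching can do better.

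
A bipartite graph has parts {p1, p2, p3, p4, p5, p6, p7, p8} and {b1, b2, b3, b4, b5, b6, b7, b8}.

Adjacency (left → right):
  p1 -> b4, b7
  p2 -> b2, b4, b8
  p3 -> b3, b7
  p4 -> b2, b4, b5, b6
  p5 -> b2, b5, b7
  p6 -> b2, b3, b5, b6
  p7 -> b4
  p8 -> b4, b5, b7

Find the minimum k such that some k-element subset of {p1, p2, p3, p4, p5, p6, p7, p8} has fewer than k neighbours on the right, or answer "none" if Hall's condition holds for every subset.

7

Take S = {p1, p3, p4, p5, p6, p7, p8}. Its neighbourhood is {b2, b3, b4, b5, b6, b7}, so |N(S)| = 6 < |S| = 7.
Every subset of size less than 7 has at least as many neighbours as members, so 7 is the minimum.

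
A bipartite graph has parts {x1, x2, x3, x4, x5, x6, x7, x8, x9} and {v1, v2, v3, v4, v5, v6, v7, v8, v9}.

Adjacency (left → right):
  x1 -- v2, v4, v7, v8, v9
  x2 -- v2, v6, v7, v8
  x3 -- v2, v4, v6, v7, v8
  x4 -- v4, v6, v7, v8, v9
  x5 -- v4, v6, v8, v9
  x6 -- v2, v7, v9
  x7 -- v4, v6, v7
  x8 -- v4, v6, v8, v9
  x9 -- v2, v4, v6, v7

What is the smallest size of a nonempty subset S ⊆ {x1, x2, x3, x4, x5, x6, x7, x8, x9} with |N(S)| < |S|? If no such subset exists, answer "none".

Take S = {x1, x2, x3, x4, x5, x6, x7}. Its neighbourhood is {v2, v4, v6, v7, v8, v9}, so |N(S)| = 6 < |S| = 7.
Every subset of size less than 7 has at least as many neighbours as members, so 7 is the minimum.

7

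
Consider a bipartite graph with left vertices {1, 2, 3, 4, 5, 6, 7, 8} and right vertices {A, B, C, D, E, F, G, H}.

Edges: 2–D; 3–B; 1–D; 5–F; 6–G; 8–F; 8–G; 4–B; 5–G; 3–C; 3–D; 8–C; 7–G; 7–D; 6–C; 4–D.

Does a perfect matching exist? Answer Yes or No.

No

The set {1, 2, 3, 4, 5, 6, 7, 8} has only 5 neighbours ({B, C, D, F, G}), so by Hall's theorem at most 5 of the 8 left vertices can be matched.
Hence no matching covers every left vertex.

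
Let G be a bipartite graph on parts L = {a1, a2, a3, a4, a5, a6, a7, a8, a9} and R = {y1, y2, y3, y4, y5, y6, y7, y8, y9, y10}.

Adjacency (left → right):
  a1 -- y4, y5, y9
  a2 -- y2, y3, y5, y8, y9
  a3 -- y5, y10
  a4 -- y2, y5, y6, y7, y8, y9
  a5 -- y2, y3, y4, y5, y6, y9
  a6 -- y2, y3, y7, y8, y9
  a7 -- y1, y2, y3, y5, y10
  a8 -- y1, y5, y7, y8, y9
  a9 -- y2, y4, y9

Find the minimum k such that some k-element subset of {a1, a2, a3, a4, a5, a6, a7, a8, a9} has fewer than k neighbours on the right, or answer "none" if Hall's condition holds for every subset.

none

A matching saturating every left vertex exists, for instance a1→y4, a2→y8, a3→y5, a4→y9, a5→y6, a6→y3, a7→y10, a8→y7, a9→y2.
By Hall's marriage theorem, this means |N(S)| ≥ |S| for every subset S, so no violating subset exists.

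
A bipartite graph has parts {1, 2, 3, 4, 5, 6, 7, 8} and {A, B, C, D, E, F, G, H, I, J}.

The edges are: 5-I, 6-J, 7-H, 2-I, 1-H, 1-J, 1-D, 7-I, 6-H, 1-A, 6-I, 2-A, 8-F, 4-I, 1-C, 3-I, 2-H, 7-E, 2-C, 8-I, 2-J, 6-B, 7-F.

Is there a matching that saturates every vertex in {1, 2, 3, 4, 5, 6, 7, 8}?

The set {3, 4, 5} has only 1 neighbour ({I}), so by Hall's theorem at most 6 of the 8 left vertices can be matched.
Hence no matching covers every left vertex.

No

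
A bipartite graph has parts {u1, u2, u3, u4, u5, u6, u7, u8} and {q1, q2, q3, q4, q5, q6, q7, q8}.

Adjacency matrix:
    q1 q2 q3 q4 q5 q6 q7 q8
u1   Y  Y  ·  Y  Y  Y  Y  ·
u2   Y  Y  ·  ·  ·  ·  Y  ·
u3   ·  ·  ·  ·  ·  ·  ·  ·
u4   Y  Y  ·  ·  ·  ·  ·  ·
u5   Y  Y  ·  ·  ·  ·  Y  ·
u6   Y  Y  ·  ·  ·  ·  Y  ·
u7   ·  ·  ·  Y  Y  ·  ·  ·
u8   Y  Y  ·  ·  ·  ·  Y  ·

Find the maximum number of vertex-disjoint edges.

A valid assignment of size 5: u1→q6, u2→q7, u4→q1, u5→q2, u7→q5.
The set {u2, u3, u4, u5, u6, u8} has only 3 neighbours ({q1, q2, q7}), so by Hall's theorem at most 5 of the 8 left vertices can be matched.

5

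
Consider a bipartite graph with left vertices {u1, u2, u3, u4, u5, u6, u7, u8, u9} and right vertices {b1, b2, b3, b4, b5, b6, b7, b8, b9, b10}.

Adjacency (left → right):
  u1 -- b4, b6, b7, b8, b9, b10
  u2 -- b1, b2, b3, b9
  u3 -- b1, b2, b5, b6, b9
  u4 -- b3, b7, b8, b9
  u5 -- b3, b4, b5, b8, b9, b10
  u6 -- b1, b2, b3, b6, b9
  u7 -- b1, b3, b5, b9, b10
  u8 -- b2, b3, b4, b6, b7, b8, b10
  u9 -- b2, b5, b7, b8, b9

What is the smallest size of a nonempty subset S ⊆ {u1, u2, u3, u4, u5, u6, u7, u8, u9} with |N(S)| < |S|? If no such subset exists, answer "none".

none

A matching saturating every left vertex exists, for instance u1→b4, u2→b2, u3→b1, u4→b3, u5→b5, u6→b6, u7→b10, u8→b8, u9→b7.
By Hall's marriage theorem, this means |N(S)| ≥ |S| for every subset S, so no violating subset exists.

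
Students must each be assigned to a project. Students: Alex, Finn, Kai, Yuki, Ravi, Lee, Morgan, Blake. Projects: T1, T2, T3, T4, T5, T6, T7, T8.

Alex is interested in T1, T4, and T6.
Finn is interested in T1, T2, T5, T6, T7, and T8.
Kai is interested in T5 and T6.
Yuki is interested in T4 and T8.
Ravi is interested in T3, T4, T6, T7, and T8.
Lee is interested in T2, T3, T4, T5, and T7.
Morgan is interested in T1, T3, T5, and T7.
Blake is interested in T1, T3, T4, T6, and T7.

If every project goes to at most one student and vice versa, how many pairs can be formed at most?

8

One maximum matching: Alex–T4, Finn–T1, Kai–T6, Yuki–T8, Ravi–T3, Lee–T2, Morgan–T5, Blake–T7.
All 8 students are matched, so no larger matching exists.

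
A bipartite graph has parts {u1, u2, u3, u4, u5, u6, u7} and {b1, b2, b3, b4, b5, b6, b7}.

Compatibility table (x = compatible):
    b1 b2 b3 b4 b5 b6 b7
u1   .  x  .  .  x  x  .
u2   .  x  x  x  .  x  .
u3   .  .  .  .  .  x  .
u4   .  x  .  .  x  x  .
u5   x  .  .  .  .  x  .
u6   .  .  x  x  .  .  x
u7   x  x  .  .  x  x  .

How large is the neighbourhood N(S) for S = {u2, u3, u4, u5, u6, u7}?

7

The union of neighbours of {u2, u3, u4, u5, u6, u7} is {b1, b2, b3, b4, b5, b6, b7}, which has 7 elements.
Since |N(S)| = 7 ≥ |S| = 6, Hall's condition holds for this subset.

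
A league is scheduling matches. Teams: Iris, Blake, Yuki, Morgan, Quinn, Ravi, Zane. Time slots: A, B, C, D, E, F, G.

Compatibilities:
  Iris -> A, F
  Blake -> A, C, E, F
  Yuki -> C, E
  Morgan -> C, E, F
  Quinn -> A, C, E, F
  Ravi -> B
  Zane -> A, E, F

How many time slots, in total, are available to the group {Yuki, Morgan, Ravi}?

4

The union of neighbours of {Yuki, Morgan, Ravi} is {B, C, E, F}, which has 4 elements.
Since |N(S)| = 4 ≥ |S| = 3, Hall's condition holds for this subset.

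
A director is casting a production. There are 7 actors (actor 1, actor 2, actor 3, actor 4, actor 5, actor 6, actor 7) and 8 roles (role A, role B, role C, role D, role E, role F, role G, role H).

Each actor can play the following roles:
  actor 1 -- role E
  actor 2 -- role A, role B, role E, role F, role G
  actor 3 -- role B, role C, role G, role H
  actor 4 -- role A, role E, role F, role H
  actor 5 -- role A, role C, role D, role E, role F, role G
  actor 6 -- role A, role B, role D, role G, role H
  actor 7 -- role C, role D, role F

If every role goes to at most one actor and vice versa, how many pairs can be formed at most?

7

For example, pair actor 1-role E, actor 2-role B, actor 3-role H, actor 4-role F, actor 5-role C, actor 6-role G, actor 7-role D.
This saturates every actor, so 7 is the maximum.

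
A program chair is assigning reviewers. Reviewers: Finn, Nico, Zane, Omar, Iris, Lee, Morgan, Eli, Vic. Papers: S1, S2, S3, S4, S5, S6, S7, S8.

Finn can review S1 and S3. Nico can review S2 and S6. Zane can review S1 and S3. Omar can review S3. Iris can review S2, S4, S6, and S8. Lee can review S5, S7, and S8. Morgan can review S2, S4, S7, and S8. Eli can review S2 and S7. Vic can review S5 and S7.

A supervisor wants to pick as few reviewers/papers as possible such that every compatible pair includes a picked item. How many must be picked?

8

The 8 edges Finn–S1, Nico–S6, Zane–S3, Iris–S8, Lee–S5, Morgan–S4, Eli–S2, Vic–S7 form a matching, so any vertex cover needs at least 8 vertices (one per matched edge).
Conversely {Nico, Iris, Lee, Morgan, Eli, Vic, S1, S3} meets every edge and has exactly 8 vertices, so 8 is optimal.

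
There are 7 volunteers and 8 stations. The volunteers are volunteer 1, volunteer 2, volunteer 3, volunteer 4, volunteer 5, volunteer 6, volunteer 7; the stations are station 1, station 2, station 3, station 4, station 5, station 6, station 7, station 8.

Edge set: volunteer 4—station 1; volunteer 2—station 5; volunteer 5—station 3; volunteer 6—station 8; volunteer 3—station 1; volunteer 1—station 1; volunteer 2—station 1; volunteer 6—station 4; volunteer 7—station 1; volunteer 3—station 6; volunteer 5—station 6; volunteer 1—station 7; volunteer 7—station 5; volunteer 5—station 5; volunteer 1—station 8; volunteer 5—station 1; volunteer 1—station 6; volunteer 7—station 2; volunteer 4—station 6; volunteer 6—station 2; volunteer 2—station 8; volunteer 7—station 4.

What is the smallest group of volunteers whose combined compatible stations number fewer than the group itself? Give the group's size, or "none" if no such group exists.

none

A matching saturating every volunteer exists, for instance volunteer 1→station 7, volunteer 2→station 5, volunteer 3→station 6, volunteer 4→station 1, volunteer 5→station 3, volunteer 6→station 8, volunteer 7→station 2.
By Hall's marriage theorem, this means |N(S)| ≥ |S| for every subset S, so no violating subset exists.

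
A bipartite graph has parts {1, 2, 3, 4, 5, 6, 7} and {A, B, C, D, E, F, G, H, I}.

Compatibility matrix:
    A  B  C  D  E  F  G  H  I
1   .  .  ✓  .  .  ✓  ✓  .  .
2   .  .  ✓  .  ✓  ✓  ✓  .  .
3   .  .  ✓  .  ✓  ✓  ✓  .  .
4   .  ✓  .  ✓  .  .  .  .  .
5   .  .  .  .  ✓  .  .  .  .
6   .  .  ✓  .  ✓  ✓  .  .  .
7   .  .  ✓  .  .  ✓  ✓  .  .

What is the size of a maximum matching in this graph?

A valid assignment of size 5: 1–F, 2–G, 3–C, 4–B, 5–E.
The set {1, 2, 3, 5, 6, 7} has only 4 neighbours ({C, E, F, G}), so by Hall's theorem at most 5 of the 7 left vertices can be matched.

5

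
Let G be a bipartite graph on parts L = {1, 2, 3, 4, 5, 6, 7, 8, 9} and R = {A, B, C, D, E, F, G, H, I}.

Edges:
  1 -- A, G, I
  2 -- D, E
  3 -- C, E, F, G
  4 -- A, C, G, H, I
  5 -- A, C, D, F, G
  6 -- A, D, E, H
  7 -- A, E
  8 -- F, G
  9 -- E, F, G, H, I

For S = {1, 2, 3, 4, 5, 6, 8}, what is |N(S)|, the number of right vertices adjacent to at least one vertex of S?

8

The union of neighbours of {1, 2, 3, 4, 5, 6, 8} is {A, C, D, E, F, G, H, I}, which has 8 elements.
Since |N(S)| = 8 ≥ |S| = 7, Hall's condition holds for this subset.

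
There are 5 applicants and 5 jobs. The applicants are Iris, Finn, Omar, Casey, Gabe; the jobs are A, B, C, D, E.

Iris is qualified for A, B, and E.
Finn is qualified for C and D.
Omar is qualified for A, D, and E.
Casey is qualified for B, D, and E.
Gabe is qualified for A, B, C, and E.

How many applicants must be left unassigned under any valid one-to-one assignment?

0

One maximum matching: Iris-A, Finn-C, Omar-D, Casey-E, Gabe-B.
All 5 applicants are matched, so no larger matching exists.
That matches 5 of the 5, leaving 0 unmatched; no matching can do better.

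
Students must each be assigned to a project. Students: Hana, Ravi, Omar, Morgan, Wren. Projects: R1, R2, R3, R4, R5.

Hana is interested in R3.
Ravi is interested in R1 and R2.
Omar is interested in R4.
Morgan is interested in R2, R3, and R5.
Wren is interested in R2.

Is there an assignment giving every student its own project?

For example, pair Hana–R3, Ravi–R1, Omar–R4, Morgan–R5, Wren–R2.
All 5 students are covered.

Yes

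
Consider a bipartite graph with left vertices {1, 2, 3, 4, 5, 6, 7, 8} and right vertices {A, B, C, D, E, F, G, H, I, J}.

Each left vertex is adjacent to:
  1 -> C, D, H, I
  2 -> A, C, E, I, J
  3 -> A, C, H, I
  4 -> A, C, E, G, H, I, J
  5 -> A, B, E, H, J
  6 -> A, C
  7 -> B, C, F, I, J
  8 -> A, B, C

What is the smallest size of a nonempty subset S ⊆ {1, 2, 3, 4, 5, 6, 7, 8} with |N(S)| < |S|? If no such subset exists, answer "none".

none

A matching saturating every left vertex exists, for instance 1→D, 2→E, 3→I, 4→G, 5→A, 6→C, 7→J, 8→B.
By Hall's marriage theorem, this means |N(S)| ≥ |S| for every subset S, so no violating subset exists.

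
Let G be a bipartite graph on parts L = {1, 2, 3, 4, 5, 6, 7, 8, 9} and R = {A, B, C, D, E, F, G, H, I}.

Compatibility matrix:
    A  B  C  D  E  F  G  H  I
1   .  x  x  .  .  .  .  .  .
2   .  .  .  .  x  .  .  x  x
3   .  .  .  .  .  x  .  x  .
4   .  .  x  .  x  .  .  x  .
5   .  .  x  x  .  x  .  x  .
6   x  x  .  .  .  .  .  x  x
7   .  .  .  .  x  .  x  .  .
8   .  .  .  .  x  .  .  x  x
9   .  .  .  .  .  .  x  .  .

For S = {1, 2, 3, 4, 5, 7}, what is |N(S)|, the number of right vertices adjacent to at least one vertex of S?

The union of neighbours of {1, 2, 3, 4, 5, 7} is {B, C, D, E, F, G, H, I}, which has 8 elements.
Since |N(S)| = 8 ≥ |S| = 6, Hall's condition holds for this subset.

8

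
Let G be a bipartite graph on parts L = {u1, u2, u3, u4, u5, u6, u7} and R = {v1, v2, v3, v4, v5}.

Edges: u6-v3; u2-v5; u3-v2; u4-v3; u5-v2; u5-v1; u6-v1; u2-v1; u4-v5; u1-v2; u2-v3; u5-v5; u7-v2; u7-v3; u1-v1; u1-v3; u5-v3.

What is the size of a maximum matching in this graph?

4

A valid assignment of size 4: u1-v1, u2-v5, u3-v2, u4-v3.
The set {u1, u2, u3, u4, u5, u6, u7} has only 4 neighbours ({v1, v2, v3, v5}), so by Hall's theorem at most 4 of the 7 left vertices can be matched.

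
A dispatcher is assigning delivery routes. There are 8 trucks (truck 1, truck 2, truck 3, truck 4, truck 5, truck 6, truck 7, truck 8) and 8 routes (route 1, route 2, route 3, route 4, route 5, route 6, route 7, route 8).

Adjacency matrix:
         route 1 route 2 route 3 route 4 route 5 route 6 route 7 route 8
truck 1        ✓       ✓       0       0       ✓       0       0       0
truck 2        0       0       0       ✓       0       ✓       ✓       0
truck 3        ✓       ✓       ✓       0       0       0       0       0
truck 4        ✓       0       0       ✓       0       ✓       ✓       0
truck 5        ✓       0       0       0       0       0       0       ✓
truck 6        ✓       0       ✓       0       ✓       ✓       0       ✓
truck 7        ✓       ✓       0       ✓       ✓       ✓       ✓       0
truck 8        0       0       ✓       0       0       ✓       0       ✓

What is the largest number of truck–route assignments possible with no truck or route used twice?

8

One maximum matching: truck 1→route 5, truck 2→route 7, truck 3→route 3, truck 4→route 4, truck 5→route 1, truck 6→route 8, truck 7→route 2, truck 8→route 6.
This saturates every truck, so 8 is the maximum.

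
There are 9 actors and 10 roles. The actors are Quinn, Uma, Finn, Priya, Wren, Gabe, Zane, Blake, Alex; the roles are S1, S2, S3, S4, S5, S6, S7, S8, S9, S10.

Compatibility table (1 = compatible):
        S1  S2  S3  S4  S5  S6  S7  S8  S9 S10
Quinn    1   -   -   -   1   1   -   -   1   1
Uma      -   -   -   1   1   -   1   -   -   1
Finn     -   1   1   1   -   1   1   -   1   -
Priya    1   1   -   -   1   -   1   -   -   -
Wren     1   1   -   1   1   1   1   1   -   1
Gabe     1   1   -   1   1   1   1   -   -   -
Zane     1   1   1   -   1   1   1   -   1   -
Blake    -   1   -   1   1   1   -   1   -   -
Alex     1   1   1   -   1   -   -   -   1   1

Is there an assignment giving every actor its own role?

Yes

For example, pair Quinn→S9, Uma→S10, Finn→S4, Priya→S5, Wren→S1, Gabe→S7, Zane→S3, Blake→S6, Alex→S2.
Every actor is matched, so this matching saturates all of them.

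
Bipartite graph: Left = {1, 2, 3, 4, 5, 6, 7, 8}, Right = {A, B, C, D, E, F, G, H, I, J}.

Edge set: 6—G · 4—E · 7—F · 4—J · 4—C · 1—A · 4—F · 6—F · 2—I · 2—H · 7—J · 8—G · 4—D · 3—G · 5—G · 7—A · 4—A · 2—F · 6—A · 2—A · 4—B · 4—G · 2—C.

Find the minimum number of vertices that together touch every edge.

The 6 edges 1–A, 2–H, 3–G, 4–E, 6–F, 7–J form a matching, so any vertex cover needs at least 6 vertices (one per matched edge).
Conversely {1, 2, 4, 6, 7, G} meets every edge and has exactly 6 vertices, so 6 is optimal.

6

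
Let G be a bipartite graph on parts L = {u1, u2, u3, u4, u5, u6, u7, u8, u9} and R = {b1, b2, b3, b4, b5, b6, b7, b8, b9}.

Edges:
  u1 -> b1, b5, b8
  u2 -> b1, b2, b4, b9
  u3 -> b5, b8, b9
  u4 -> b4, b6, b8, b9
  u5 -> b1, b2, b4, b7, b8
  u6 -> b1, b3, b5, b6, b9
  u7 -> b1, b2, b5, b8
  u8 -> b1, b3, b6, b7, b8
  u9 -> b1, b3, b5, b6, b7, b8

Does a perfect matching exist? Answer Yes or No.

One maximum matching: u1-b8, u2-b2, u3-b9, u4-b6, u5-b4, u6-b3, u7-b5, u8-b1, u9-b7.
All 9 left vertices are covered.

Yes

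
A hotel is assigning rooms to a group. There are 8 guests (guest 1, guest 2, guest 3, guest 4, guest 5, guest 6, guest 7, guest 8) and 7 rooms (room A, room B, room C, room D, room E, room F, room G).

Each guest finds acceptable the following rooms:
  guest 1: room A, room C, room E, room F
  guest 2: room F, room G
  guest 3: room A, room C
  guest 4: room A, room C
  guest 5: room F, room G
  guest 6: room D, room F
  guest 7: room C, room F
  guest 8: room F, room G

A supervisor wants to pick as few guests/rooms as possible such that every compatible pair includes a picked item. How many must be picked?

The 6 edges guest 1–room E, guest 2–room F, guest 3–room A, guest 4–room C, guest 5–room G, guest 6–room D form a matching, so any vertex cover needs at least 6 vertices (one per matched edge).
Conversely {guest 1, guest 6, room A, room C, room F, room G} meets every edge and has exactly 6 vertices, so 6 is optimal.

6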